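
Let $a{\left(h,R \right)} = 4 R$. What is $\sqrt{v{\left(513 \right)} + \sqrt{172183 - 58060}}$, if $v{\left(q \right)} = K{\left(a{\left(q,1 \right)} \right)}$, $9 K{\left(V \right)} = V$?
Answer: $\frac{\sqrt{4 + 9 \sqrt{114123}}}{3} \approx 18.392$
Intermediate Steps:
$K{\left(V \right)} = \frac{V}{9}$
$v{\left(q \right)} = \frac{4}{9}$ ($v{\left(q \right)} = \frac{4 \cdot 1}{9} = \frac{1}{9} \cdot 4 = \frac{4}{9}$)
$\sqrt{v{\left(513 \right)} + \sqrt{172183 - 58060}} = \sqrt{\frac{4}{9} + \sqrt{172183 - 58060}} = \sqrt{\frac{4}{9} + \sqrt{114123}}$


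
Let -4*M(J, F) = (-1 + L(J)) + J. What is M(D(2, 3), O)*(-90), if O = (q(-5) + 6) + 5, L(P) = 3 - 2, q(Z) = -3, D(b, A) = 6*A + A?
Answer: 945/2 ≈ 472.50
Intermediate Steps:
D(b, A) = 7*A
L(P) = 1
O = 8 (O = (-3 + 6) + 5 = 3 + 5 = 8)
M(J, F) = -J/4 (M(J, F) = -((-1 + 1) + J)/4 = -(0 + J)/4 = -J/4)
M(D(2, 3), O)*(-90) = -7*3/4*(-90) = -¼*21*(-90) = -21/4*(-90) = 945/2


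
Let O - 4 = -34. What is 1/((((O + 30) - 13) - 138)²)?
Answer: 1/22801 ≈ 4.3858e-5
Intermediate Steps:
O = -30 (O = 4 - 34 = -30)
1/((((O + 30) - 13) - 138)²) = 1/((((-30 + 30) - 13) - 138)²) = 1/(((0 - 13) - 138)²) = 1/((-13 - 138)²) = 1/((-151)²) = 1/22801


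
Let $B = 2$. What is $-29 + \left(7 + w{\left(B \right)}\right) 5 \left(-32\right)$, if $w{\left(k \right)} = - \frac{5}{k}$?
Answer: $-749$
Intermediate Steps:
$-29 + \left(7 + w{\left(B \right)}\right) 5 \left(-32\right) = -29 + \left(7 - \frac{5}{2}\right) 5 \left(-32\right) = -29 + \frac{9}{2} \cdot 5 \left(-32\right) = -29 + \frac{45}{2} \left(-32\right) = -29 - 720 = -749$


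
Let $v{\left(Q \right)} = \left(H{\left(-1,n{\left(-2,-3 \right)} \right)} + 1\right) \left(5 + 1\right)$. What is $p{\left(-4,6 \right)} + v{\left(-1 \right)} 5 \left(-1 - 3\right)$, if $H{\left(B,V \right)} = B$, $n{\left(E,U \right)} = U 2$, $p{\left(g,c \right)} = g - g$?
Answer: $0$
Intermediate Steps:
$p{\left(g,c \right)} = 0$
$n{\left(E,U \right)} = 2 U$
$v{\left(Q \right)} = 0$ ($v{\left(Q \right)} = \left(-1 + 1\right) \left(5 + 1\right) = 0 \cdot 6 = 0$)
$p{\left(-4,6 \right)} + v{\left(-1 \right)} 5 \left(-1 - 3\right) = 0 + 0 \cdot 5 \left(-1 - 3\right) = 0 + 0 \cdot 5 \left(-4\right) = 0 + 0 \left(-20\right) = 0 + 0 = 0$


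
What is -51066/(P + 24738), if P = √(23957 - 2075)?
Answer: -30077874/14570161 + 8511*√21882/101991127 ≈ -2.0520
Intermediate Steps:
P = √21882 ≈ 147.93
-51066/(P + 24738) = -51066/(√21882 + 24738) = -51066/(24738 + √21882)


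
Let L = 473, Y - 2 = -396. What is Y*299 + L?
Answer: -117333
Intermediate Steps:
Y = -394 (Y = 2 - 396 = -394)
Y*299 + L = -394*299 + 473 = -117806 + 473 = -117333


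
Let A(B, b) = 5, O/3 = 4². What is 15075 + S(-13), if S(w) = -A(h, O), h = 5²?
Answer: 15070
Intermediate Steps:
O = 48 (O = 3*4² = 3*16 = 48)
h = 25
S(w) = -5 (S(w) = -1*5 = -5)
15075 + S(-13) = 15075 - 5 = 15070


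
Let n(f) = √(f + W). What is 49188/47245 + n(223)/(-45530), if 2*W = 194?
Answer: 49188/47245 - 4*√5/22765 ≈ 1.0407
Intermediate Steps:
W = 97 (W = (½)*194 = 97)
n(f) = √(97 + f) (n(f) = √(f + 97) = √(97 + f))
49188/47245 + n(223)/(-45530) = 49188/47245 + √(97 + 223)/(-45530) = 49188*(1/47245) + √320*(-1/45530) = 49188/47245 + (8*√5)*(-1/45530) = 49188/47245 - 4*√5/22765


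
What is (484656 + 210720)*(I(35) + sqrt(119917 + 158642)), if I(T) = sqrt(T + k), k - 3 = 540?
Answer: 6258384*sqrt(3439) + 11821392*sqrt(2) ≈ 3.8373e+8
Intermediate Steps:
k = 543 (k = 3 + 540 = 543)
I(T) = sqrt(543 + T) (I(T) = sqrt(T + 543) = sqrt(543 + T))
(484656 + 210720)*(I(35) + sqrt(119917 + 158642)) = (484656 + 210720)*(sqrt(543 + 35) + sqrt(119917 + 158642)) = 695376*(sqrt(578) + sqrt(278559)) = 695376*(17*sqrt(2) + 9*sqrt(3439)) = 695376*(9*sqrt(3439) + 17*sqrt(2)) = 6258384*sqrt(3439) + 11821392*sqrt(2)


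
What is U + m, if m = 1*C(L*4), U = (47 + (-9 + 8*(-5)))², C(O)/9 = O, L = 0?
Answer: 4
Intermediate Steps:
C(O) = 9*O
U = 4 (U = (47 + (-9 - 40))² = (47 - 49)² = (-2)² = 4)
m = 0 (m = 1*(9*(0*4)) = 1*(9*0) = 1*0 = 0)
U + m = 4 + 0 = 4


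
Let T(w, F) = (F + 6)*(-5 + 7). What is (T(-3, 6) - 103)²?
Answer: 6241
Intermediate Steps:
T(w, F) = 12 + 2*F (T(w, F) = (6 + F)*2 = 12 + 2*F)
(T(-3, 6) - 103)² = ((12 + 2*6) - 103)² = ((12 + 12) - 103)² = (24 - 103)² = (-79)² = 6241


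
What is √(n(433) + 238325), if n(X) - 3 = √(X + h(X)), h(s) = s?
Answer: √(238328 + √866) ≈ 488.22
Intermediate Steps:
n(X) = 3 + √2*√X (n(X) = 3 + √(X + X) = 3 + √(2*X) = 3 + √2*√X)
√(n(433) + 238325) = √((3 + √2*√433) + 238325) = √((3 + √866) + 238325) = √(238328 + √866)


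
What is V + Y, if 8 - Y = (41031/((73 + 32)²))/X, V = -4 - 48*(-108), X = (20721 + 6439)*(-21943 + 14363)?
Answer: 13488488720047/2599940000 ≈ 5188.0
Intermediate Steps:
X = -205872800 (X = 27160*(-7580) = -205872800)
V = 5180 (V = -4 + 5184 = 5180)
Y = 20799520047/2599940000 (Y = 8 - 41031/((73 + 32)²)/(-205872800) = 8 - 41031/(105²)*(-1)/205872800 = 8 - 41031/11025*(-1)/205872800 = 8 - 41031*(1/11025)*(-1)/205872800 = 8 - 4559*(-1)/(1225*205872800) = 8 - 1*(-47/2599940000) = 8 + 47/2599940000 = 20799520047/2599940000 ≈ 8.0000)
V + Y = 5180 + 20799520047/2599940000 = 13488488720047/2599940000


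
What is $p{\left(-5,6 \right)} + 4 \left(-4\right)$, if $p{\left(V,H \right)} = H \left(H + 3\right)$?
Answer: $38$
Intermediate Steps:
$p{\left(V,H \right)} = H \left(3 + H\right)$
$p{\left(-5,6 \right)} + 4 \left(-4\right) = 6 \left(3 + 6\right) + 4 \left(-4\right) = 6 \cdot 9 - 16 = 54 - 16 = 38$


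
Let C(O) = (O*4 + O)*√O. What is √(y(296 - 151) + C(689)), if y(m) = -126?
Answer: √(-126 + 3445*√689) ≈ 300.50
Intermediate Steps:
C(O) = 5*O^(3/2) (C(O) = (4*O + O)*√O = (5*O)*√O = 5*O^(3/2))
√(y(296 - 151) + C(689)) = √(-126 + 5*689^(3/2)) = √(-126 + 5*(689*√689)) = √(-126 + 3445*√689)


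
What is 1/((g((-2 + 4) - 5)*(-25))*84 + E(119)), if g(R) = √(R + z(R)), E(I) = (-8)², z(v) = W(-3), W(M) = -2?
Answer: 4/1378381 + 525*I*√5/5513524 ≈ 2.902e-6 + 0.00021292*I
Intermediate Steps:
z(v) = -2
E(I) = 64
g(R) = √(-2 + R) (g(R) = √(R - 2) = √(-2 + R))
1/((g((-2 + 4) - 5)*(-25))*84 + E(119)) = 1/((√(-2 + ((-2 + 4) - 5))*(-25))*84 + 64) = 1/((√(-2 + (2 - 5))*(-25))*84 + 64) = 1/((√(-2 - 3)*(-25))*84 + 64) = 1/((√(-5)*(-25))*84 + 64) = 1/(((I*√5)*(-25))*84 + 64) = 1/(-25*I*√5*84 + 64) = 1/(-2100*I*√5 + 64) = 1/(64 - 2100*I*√5)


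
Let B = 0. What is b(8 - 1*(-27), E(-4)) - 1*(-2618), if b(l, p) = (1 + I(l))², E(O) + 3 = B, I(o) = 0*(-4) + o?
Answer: 3914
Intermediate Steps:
I(o) = o (I(o) = 0 + o = o)
E(O) = -3 (E(O) = -3 + 0 = -3)
b(l, p) = (1 + l)²
b(8 - 1*(-27), E(-4)) - 1*(-2618) = (1 + (8 - 1*(-27)))² - 1*(-2618) = (1 + (8 + 27))² + 2618 = (1 + 35)² + 2618 = 36² + 2618 = 1296 + 2618 = 3914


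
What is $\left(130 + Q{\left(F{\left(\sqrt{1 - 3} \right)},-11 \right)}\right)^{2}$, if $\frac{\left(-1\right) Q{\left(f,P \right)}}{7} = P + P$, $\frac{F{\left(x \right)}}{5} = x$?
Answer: $80656$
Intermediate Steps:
$F{\left(x \right)} = 5 x$
$Q{\left(f,P \right)} = - 14 P$ ($Q{\left(f,P \right)} = - 7 \left(P + P\right) = - 7 \cdot 2 P = - 14 P$)
$\left(130 + Q{\left(F{\left(\sqrt{1 - 3} \right)},-11 \right)}\right)^{2} = \left(130 - -154\right)^{2} = \left(130 + 154\right)^{2} = 284^{2} = 80656$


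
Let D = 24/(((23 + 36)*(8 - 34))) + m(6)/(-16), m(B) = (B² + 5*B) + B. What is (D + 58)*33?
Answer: 2707485/1534 ≈ 1765.0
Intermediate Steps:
m(B) = B² + 6*B
D = -6927/1534 (D = 24/(((23 + 36)*(8 - 34))) + (6*(6 + 6))/(-16) = 24/((59*(-26))) + (6*12)*(-1/16) = 24/(-1534) + 72*(-1/16) = 24*(-1/1534) - 9/2 = -12/767 - 9/2 = -6927/1534 ≈ -4.5156)
(D + 58)*33 = (-6927/1534 + 58)*33 = (82045/1534)*33 = 2707485/1534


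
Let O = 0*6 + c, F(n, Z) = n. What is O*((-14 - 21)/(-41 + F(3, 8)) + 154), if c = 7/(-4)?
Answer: -41209/152 ≈ -271.11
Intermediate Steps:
c = -7/4 (c = 7*(-1/4) = -7/4 ≈ -1.7500)
O = -7/4 (O = 0*6 - 7/4 = 0 - 7/4 = -7/4 ≈ -1.7500)
O*((-14 - 21)/(-41 + F(3, 8)) + 154) = -7*((-14 - 21)/(-41 + 3) + 154)/4 = -7*(-35/(-38) + 154)/4 = -7*(-35*(-1/38) + 154)/4 = -7*(35/38 + 154)/4 = -7/4*5887/38 = -41209/152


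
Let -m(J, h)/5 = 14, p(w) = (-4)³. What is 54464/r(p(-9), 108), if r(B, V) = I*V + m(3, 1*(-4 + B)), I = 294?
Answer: 27232/15841 ≈ 1.7191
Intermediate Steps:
p(w) = -64
m(J, h) = -70 (m(J, h) = -5*14 = -70)
r(B, V) = -70 + 294*V (r(B, V) = 294*V - 70 = -70 + 294*V)
54464/r(p(-9), 108) = 54464/(-70 + 294*108) = 54464/(-70 + 31752) = 54464/31682 = 54464*(1/31682) = 27232/15841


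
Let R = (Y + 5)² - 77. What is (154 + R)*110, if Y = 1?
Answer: 12430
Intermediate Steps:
R = -41 (R = (1 + 5)² - 77 = 6² - 77 = 36 - 77 = -41)
(154 + R)*110 = (154 - 41)*110 = 113*110 = 12430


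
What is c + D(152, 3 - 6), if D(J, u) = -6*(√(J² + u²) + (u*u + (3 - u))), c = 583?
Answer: 493 - 6*√23113 ≈ -419.18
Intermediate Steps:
D(J, u) = -18 - 6*u² - 6*√(J² + u²) + 6*u (D(J, u) = -6*(√(J² + u²) + (u² + (3 - u))) = -6*(√(J² + u²) + (3 + u² - u)) = -6*(3 + u² + √(J² + u²) - u) = -18 - 6*u² - 6*√(J² + u²) + 6*u)
c + D(152, 3 - 6) = 583 + (-18 - 6*(3 - 6)² - 6*√(152² + (3 - 6)²) + 6*(3 - 6)) = 583 + (-18 - 6*(-3)² - 6*√(23104 + (-3)²) + 6*(-3)) = 583 + (-18 - 6*9 - 6*√(23104 + 9) - 18) = 583 + (-18 - 54 - 6*√23113 - 18) = 583 + (-90 - 6*√23113) = 493 - 6*√23113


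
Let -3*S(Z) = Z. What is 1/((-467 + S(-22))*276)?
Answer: -1/126868 ≈ -7.8822e-6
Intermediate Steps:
S(Z) = -Z/3
1/((-467 + S(-22))*276) = 1/((-467 - ⅓*(-22))*276) = 1/((-467 + 22/3)*276) = 1/(-1379/3*276) = 1/(-126868) = -1/126868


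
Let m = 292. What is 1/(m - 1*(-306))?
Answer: 1/598 ≈ 0.0016722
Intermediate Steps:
1/(m - 1*(-306)) = 1/(292 - 1*(-306)) = 1/(292 + 306) = 1/598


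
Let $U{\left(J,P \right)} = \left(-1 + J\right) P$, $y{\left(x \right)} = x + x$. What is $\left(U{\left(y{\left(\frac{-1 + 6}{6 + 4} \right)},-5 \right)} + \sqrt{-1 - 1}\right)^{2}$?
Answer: $-2$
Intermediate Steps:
$y{\left(x \right)} = 2 x$
$U{\left(J,P \right)} = P \left(-1 + J\right)$
$\left(U{\left(y{\left(\frac{-1 + 6}{6 + 4} \right)},-5 \right)} + \sqrt{-1 - 1}\right)^{2} = \left(- 5 \left(-1 + 2 \frac{-1 + 6}{6 + 4}\right) + \sqrt{-1 - 1}\right)^{2} = \left(- 5 \left(-1 + 2 \cdot \frac{5}{10}\right) + \sqrt{-2}\right)^{2} = \left(- 5 \left(-1 + 2 \cdot 5 \cdot \frac{1}{10}\right) + i \sqrt{2}\right)^{2} = \left(- 5 \left(-1 + 2 \cdot \frac{1}{2}\right) + i \sqrt{2}\right)^{2} = \left(- 5 \left(-1 + 1\right) + i \sqrt{2}\right)^{2} = \left(\left(-5\right) 0 + i \sqrt{2}\right)^{2} = \left(0 + i \sqrt{2}\right)^{2} = \left(i \sqrt{2}\right)^{2} = -2$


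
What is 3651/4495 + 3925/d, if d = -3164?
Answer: -6091111/14222180 ≈ -0.42828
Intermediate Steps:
3651/4495 + 3925/d = 3651/4495 + 3925/(-3164) = 3651*(1/4495) + 3925*(-1/3164) = 3651/4495 - 3925/3164 = -6091111/14222180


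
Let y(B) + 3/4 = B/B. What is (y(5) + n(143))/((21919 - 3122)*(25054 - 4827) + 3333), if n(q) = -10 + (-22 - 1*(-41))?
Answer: 37/1520841008 ≈ 2.4329e-8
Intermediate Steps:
n(q) = 9 (n(q) = -10 + (-22 + 41) = -10 + 19 = 9)
y(B) = ¼ (y(B) = -¾ + B/B = -¾ + 1 = ¼)
(y(5) + n(143))/((21919 - 3122)*(25054 - 4827) + 3333) = (¼ + 9)/((21919 - 3122)*(25054 - 4827) + 3333) = 37/(4*(18797*20227 + 3333)) = 37/(4*(380206919 + 3333)) = (37/4)/380210252 = (37/4)*(1/380210252) = 37/1520841008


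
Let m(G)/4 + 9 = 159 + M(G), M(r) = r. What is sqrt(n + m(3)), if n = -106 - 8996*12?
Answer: I*sqrt(107446) ≈ 327.79*I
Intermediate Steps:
m(G) = 600 + 4*G (m(G) = -36 + 4*(159 + G) = -36 + (636 + 4*G) = 600 + 4*G)
n = -108058 (n = -106 - 346*312 = -106 - 107952 = -108058)
sqrt(n + m(3)) = sqrt(-108058 + (600 + 4*3)) = sqrt(-108058 + (600 + 12)) = sqrt(-108058 + 612) = sqrt(-107446) = I*sqrt(107446)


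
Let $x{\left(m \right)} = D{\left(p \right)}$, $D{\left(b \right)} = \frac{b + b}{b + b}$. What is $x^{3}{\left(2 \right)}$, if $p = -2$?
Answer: $1$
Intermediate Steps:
$D{\left(b \right)} = 1$ ($D{\left(b \right)} = \frac{2 b}{2 b} = 2 b \frac{1}{2 b} = 1$)
$x{\left(m \right)} = 1$
$x^{3}{\left(2 \right)} = 1^{3} = 1$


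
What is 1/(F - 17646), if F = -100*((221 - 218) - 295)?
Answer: 1/11554 ≈ 8.6550e-5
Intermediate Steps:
F = 29200 (F = -100*(3 - 295) = -100*(-292) = 29200)
1/(F - 17646) = 1/(29200 - 17646) = 1/11554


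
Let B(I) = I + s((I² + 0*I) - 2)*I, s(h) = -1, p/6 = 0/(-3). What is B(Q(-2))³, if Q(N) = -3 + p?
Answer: 0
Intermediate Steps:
p = 0 (p = 6*(0/(-3)) = 6*(0*(-⅓)) = 6*0 = 0)
Q(N) = -3 (Q(N) = -3 + 0 = -3)
B(I) = 0 (B(I) = I - I = 0)
B(Q(-2))³ = 0³ = 0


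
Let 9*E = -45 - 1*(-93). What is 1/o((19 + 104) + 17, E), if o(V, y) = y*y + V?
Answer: 9/1516 ≈ 0.0059367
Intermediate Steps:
E = 16/3 (E = (-45 - 1*(-93))/9 = (-45 + 93)/9 = (⅑)*48 = 16/3 ≈ 5.3333)
o(V, y) = V + y² (o(V, y) = y² + V = V + y²)
1/o((19 + 104) + 17, E) = 1/(((19 + 104) + 17) + (16/3)²) = 1/((123 + 17) + 256/9) = 1/(140 + 256/9) = 1/(1516/9) = 9/1516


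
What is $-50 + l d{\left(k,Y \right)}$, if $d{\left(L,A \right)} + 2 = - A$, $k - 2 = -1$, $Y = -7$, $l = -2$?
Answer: $-60$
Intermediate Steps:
$k = 1$ ($k = 2 - 1 = 1$)
$d{\left(L,A \right)} = -2 - A$
$-50 + l d{\left(k,Y \right)} = -50 - 2 \left(-2 - -7\right) = -50 - 2 \left(-2 + 7\right) = -50 - 10 = -60$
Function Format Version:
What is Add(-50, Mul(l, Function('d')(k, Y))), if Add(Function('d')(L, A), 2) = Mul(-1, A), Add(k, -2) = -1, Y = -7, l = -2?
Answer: -60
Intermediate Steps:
k = 1 (k = Add(2, -1) = 1)
Function('d')(L, A) = Add(-2, Mul(-1, A))
Add(-50, Mul(l, Function('d')(k, Y))) = Add(-50, Mul(-2, Add(-2, Mul(-1, -7)))) = Add(-50, Mul(-2, Add(-2, 7))) = Add(-50, Mul(-2, 5)) = Add(-50, -10) = -60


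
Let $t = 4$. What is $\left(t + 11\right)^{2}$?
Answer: $225$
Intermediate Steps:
$\left(t + 11\right)^{2} = \left(4 + 11\right)^{2} = 15^{2} = 225$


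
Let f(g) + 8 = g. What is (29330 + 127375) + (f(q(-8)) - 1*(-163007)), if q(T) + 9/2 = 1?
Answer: 639401/2 ≈ 3.1970e+5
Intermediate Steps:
q(T) = -7/2 (q(T) = -9/2 + 1 = -7/2)
f(g) = -8 + g
(29330 + 127375) + (f(q(-8)) - 1*(-163007)) = (29330 + 127375) + ((-8 - 7/2) - 1*(-163007)) = 156705 + (-23/2 + 163007) = 156705 + 325991/2 = 639401/2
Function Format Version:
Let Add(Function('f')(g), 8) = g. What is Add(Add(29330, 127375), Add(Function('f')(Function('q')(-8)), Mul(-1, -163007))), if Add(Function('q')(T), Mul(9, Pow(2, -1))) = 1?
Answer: Rational(639401, 2) ≈ 3.1970e+5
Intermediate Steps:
Function('q')(T) = Rational(-7, 2) (Function('q')(T) = Add(Rational(-9, 2), 1) = Rational(-7, 2))
Function('f')(g) = Add(-8, g)
Add(Add(29330, 127375), Add(Function('f')(Function('q')(-8)), Mul(-1, -163007))) = Add(Add(29330, 127375), Add(Add(-8, Rational(-7, 2)), Mul(-1, -163007))) = Add(156705, Add(Rational(-23, 2), 163007)) = Add(156705, Rational(325991, 2)) = Rational(639401, 2)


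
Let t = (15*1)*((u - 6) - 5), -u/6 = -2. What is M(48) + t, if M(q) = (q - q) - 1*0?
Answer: 15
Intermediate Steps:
u = 12 (u = -6*(-2) = 12)
t = 15 (t = (15*1)*((12 - 6) - 5) = 15*(6 - 5) = 15*1 = 15)
M(q) = 0 (M(q) = 0 + 0 = 0)
M(48) + t = 0 + 15 = 15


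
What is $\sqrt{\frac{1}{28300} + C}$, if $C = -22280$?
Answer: $\frac{i \sqrt{178438291717}}{2830} \approx 149.26 i$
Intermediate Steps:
$\sqrt{\frac{1}{28300} + C} = \sqrt{\frac{1}{28300} - 22280} = \sqrt{- \frac{630523999}{28300}} = \frac{i \sqrt{178438291717}}{2830}$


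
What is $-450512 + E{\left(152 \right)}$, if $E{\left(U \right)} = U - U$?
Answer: $-450512$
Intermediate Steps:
$E{\left(U \right)} = 0$
$-450512 + E{\left(152 \right)} = -450512 + 0 = -450512$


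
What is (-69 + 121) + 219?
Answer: 271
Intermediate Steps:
(-69 + 121) + 219 = 52 + 219 = 271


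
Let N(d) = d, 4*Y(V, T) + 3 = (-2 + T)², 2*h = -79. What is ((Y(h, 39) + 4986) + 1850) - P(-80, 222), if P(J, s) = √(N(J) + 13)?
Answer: 14355/2 - I*√67 ≈ 7177.5 - 8.1853*I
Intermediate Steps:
h = -79/2 (h = (½)*(-79) = -79/2 ≈ -39.500)
Y(V, T) = -¾ + (-2 + T)²/4
P(J, s) = √(13 + J) (P(J, s) = √(J + 13) = √(13 + J))
((Y(h, 39) + 4986) + 1850) - P(-80, 222) = (((-¾ + (-2 + 39)²/4) + 4986) + 1850) - √(13 - 80) = (((-¾ + (¼)*37²) + 4986) + 1850) - √(-67) = (((-¾ + (¼)*1369) + 4986) + 1850) - I*√67 = (((-¾ + 1369/4) + 4986) + 1850) - I*√67 = ((683/2 + 4986) + 1850) - I*√67 = (10655/2 + 1850) - I*√67 = 14355/2 - I*√67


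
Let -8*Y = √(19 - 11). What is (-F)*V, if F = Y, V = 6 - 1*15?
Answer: -9*√2/4 ≈ -3.1820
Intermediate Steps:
V = -9 (V = 6 - 15 = -9)
Y = -√2/4 (Y = -√(19 - 11)/8 = -√2/4 ≈ -0.35355)
F = -√2/4 ≈ -0.35355
(-F)*V = -(-1)*√2/4*(-9) = (√2/4)*(-9) = -9*√2/4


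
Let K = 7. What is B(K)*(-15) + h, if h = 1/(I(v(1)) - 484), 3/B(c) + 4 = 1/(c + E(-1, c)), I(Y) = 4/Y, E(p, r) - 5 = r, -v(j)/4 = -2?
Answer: 55109/4835 ≈ 11.398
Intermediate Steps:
v(j) = 8 (v(j) = -4*(-2) = 8)
E(p, r) = 5 + r
B(c) = 3/(-4 + 1/(5 + 2*c)) (B(c) = 3/(-4 + 1/(c + (5 + c))) = 3/(-4 + 1/(5 + 2*c)))
h = -2/967 (h = 1/(4/8 - 484) = 1/(4*(⅛) - 484) = 1/(½ - 484) = 1/(-967/2) = -2/967 ≈ -0.0020683)
B(K)*(-15) + h = (3*(-5 - 2*7)/(19 + 8*7))*(-15) - 2/967 = (3*(-5 - 14)/(19 + 56))*(-15) - 2/967 = (3*(-19)/75)*(-15) - 2/967 = (3*(1/75)*(-19))*(-15) - 2/967 = -19/25*(-15) - 2/967 = 57/5 - 2/967 = 55109/4835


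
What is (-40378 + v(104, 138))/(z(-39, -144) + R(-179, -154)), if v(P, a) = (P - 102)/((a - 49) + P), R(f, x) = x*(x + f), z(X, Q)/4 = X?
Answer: -3896476/4933659 ≈ -0.78977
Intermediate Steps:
z(X, Q) = 4*X
R(f, x) = x*(f + x)
v(P, a) = (-102 + P)/(-49 + P + a) (v(P, a) = (-102 + P)/((-49 + a) + P) = (-102 + P)/(-49 + P + a))
(-40378 + v(104, 138))/(z(-39, -144) + R(-179, -154)) = (-40378 + (-102 + 104)/(-49 + 104 + 138))/(4*(-39) - 154*(-179 - 154)) = (-40378 + 2/193)/(-156 - 154*(-333)) = (-40378 + (1/193)*2)/(-156 + 51282) = (-40378 + 2/193)/51126 = -7792952/193*1/51126 = -3896476/4933659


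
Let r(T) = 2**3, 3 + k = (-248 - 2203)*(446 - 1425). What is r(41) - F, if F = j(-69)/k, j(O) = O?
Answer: 6398759/799842 ≈ 8.0000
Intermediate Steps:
k = 2399526 (k = -3 + (-248 - 2203)*(446 - 1425) = -3 - 2451*(-979) = -3 + 2399529 = 2399526)
r(T) = 8
F = -23/799842 (F = -69/2399526 = -69*1/2399526 = -23/799842 ≈ -2.8756e-5)
r(41) - F = 8 - 1*(-23/799842) = 8 + 23/799842 = 6398759/799842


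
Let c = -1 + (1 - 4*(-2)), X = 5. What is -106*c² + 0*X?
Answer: -6784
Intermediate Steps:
c = 8 (c = -1 + (1 + 8) = -1 + 9 = 8)
-106*c² + 0*X = -106*8² + 0*5 = -106*64 + 0 = -6784 + 0 = -6784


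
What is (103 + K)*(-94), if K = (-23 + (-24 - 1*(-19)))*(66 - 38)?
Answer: 64014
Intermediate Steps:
K = -784 (K = (-23 + (-24 + 19))*28 = (-23 - 5)*28 = -28*28 = -784)
(103 + K)*(-94) = (103 - 784)*(-94) = -681*(-94) = 64014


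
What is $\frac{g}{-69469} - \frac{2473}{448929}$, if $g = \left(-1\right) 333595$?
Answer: $\frac{149588672918}{31186648701} \approx 4.7966$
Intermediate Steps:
$g = -333595$
$\frac{g}{-69469} - \frac{2473}{448929} = - \frac{333595}{-69469} - \frac{2473}{448929} = \left(-333595\right) \left(- \frac{1}{69469}\right) - \frac{2473}{448929} = \frac{333595}{69469} - \frac{2473}{448929} = \frac{149588672918}{31186648701}$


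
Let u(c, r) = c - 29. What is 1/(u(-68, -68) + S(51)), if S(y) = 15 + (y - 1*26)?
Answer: -1/57 ≈ -0.017544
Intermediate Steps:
u(c, r) = -29 + c
S(y) = -11 + y (S(y) = 15 + (y - 26) = 15 + (-26 + y) = -11 + y)
1/(u(-68, -68) + S(51)) = 1/((-29 - 68) + (-11 + 51)) = 1/(-97 + 40) = 1/(-57) = -1/57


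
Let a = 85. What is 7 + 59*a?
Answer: 5022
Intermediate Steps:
7 + 59*a = 7 + 59*85 = 7 + 5015 = 5022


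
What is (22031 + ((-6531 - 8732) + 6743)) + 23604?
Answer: 37115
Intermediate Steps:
(22031 + ((-6531 - 8732) + 6743)) + 23604 = (22031 + (-15263 + 6743)) + 23604 = (22031 - 8520) + 23604 = 13511 + 23604 = 37115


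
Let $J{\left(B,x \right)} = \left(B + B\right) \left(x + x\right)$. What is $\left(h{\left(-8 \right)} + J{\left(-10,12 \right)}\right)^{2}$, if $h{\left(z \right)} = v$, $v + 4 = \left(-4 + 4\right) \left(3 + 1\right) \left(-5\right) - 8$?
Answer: $242064$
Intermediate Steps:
$J{\left(B,x \right)} = 4 B x$ ($J{\left(B,x \right)} = 2 B 2 x = 4 B x$)
$v = -12$ ($v = -4 + \left(\left(-4 + 4\right) \left(3 + 1\right) \left(-5\right) - 8\right) = -4 + \left(0 \cdot 4 \left(-5\right) - 8\right) = -4 + \left(0 \left(-5\right) - 8\right) = -4 + \left(0 - 8\right) = -4 - 8 = -12$)
$h{\left(z \right)} = -12$
$\left(h{\left(-8 \right)} + J{\left(-10,12 \right)}\right)^{2} = \left(-12 + 4 \left(-10\right) 12\right)^{2} = \left(-12 - 480\right)^{2} = \left(-492\right)^{2} = 242064$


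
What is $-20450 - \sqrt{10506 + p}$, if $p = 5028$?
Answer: $-20450 - 3 \sqrt{1726} \approx -20575.0$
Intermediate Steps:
$-20450 - \sqrt{10506 + p} = -20450 - \sqrt{10506 + 5028} = -20450 - \sqrt{15534} = -20450 - 3 \sqrt{1726}$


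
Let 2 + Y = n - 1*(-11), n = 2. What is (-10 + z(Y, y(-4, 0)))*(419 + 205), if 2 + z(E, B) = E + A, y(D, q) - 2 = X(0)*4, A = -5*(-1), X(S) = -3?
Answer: 2496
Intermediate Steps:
A = 5
y(D, q) = -10 (y(D, q) = 2 - 3*4 = 2 - 12 = -10)
Y = 11 (Y = -2 + (2 - 1*(-11)) = -2 + (2 + 11) = -2 + 13 = 11)
z(E, B) = 3 + E (z(E, B) = -2 + (E + 5) = -2 + (5 + E) = 3 + E)
(-10 + z(Y, y(-4, 0)))*(419 + 205) = (-10 + (3 + 11))*(419 + 205) = (-10 + 14)*624 = 4*624 = 2496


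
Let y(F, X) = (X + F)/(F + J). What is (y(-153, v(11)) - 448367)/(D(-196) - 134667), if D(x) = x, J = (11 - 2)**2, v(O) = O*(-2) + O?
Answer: 8070565/2427534 ≈ 3.3246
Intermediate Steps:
v(O) = -O (v(O) = -2*O + O = -O)
J = 81 (J = 9**2 = 81)
y(F, X) = (F + X)/(81 + F) (y(F, X) = (X + F)/(F + 81) = (F + X)/(81 + F))
(y(-153, v(11)) - 448367)/(D(-196) - 134667) = ((-153 - 1*11)/(81 - 153) - 448367)/(-196 - 134667) = ((-153 - 11)/(-72) - 448367)/(-134863) = (-1/72*(-164) - 448367)*(-1/134863) = (41/18 - 448367)*(-1/134863) = -8070565/18*(-1/134863) = 8070565/2427534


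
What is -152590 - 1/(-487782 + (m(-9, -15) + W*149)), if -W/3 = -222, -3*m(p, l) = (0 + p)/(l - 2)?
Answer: -1007905626193/6605319 ≈ -1.5259e+5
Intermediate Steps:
m(p, l) = -p/(3*(-2 + l)) (m(p, l) = -(0 + p)/(3*(l - 2)) = -p/(3*(-2 + l)))
W = 666 (W = -3*(-222) = 666)
-152590 - 1/(-487782 + (m(-9, -15) + W*149)) = -152590 - 1/(-487782 + (-1*(-9)/(-6 + 3*(-15)) + 666*149)) = -152590 - 1/(-487782 + (-1*(-9)/(-6 - 45) + 99234)) = -152590 - 1/(-487782 + (-1*(-9)/(-51) + 99234)) = -152590 - 1/(-487782 + (-1*(-9)*(-1/51) + 99234)) = -152590 - 1/(-487782 + (-3/17 + 99234)) = -152590 - 1/(-487782 + 1686975/17) = -152590 - 1/(-6605319/17) = -152590 - 1*(-17/6605319) = -152590 + 17/6605319 = -1007905626193/6605319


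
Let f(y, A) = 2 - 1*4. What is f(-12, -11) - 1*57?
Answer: -59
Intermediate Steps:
f(y, A) = -2 (f(y, A) = 2 - 4 = -2)
f(-12, -11) - 1*57 = -2 - 1*57 = -2 - 57 = -59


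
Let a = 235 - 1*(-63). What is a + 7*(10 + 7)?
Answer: 417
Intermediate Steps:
a = 298 (a = 235 + 63 = 298)
a + 7*(10 + 7) = 298 + 7*(10 + 7) = 298 + 7*17 = 298 + 119 = 417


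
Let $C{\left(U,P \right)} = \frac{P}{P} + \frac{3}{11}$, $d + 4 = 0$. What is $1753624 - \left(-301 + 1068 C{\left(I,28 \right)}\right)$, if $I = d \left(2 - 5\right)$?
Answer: $\frac{19278223}{11} \approx 1.7526 \cdot 10^{6}$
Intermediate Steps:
$d = -4$ ($d = -4 + 0 = -4$)
$I = 12$ ($I = - 4 \left(2 - 5\right) = \left(-4\right) \left(-3\right) = 12$)
$C{\left(U,P \right)} = \frac{14}{11}$ ($C{\left(U,P \right)} = 1 + 3 \cdot \frac{1}{11} = 1 + \frac{3}{11} = \frac{14}{11}$)
$1753624 - \left(-301 + 1068 C{\left(I,28 \right)}\right) = 1753624 + \left(301 - \frac{14952}{11}\right) = 1753624 - \frac{11641}{11} = \frac{19278223}{11}$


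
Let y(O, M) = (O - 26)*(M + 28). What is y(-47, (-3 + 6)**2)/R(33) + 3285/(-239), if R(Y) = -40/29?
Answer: 18589231/9560 ≈ 1944.5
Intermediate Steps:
y(O, M) = (-26 + O)*(28 + M)
R(Y) = -40/29 (R(Y) = -40*1/29 = -40/29)
y(-47, (-3 + 6)**2)/R(33) + 3285/(-239) = (-728 - 26*(-3 + 6)**2 + 28*(-47) + (-3 + 6)**2*(-47))/(-40/29) + 3285/(-239) = (-728 - 26*3**2 - 1316 + 3**2*(-47))*(-29/40) + 3285*(-1/239) = (-728 - 26*9 - 1316 + 9*(-47))*(-29/40) - 3285/239 = (-728 - 234 - 1316 - 423)*(-29/40) - 3285/239 = -2701*(-29/40) - 3285/239 = 78329/40 - 3285/239 = 18589231/9560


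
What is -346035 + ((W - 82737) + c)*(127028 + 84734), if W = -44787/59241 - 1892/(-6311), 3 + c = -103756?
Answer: -4921774654326909269/124623317 ≈ -3.9493e+10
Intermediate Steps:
c = -103759 (c = -3 - 103756 = -103759)
W = -56855595/124623317 (W = -44787*1/59241 - 1892*(-1/6311) = -14929/19747 + 1892/6311 = -56855595/124623317 ≈ -0.45622)
-346035 + ((W - 82737) + c)*(127028 + 84734) = -346035 + ((-56855595/124623317 - 82737) - 103759)*(127028 + 84734) = -346035 + (-10311016234224/124623317 - 103759)*211762 = -346035 - 23241806982827/124623317*211762 = -346035 - 4921731530297411174/124623317 = -4921774654326909269/124623317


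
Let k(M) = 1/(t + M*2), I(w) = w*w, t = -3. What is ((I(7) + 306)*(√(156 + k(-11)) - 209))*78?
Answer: -5787210 + 5538*√3899 ≈ -5.4414e+6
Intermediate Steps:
I(w) = w²
k(M) = 1/(-3 + 2*M) (k(M) = 1/(-3 + M*2) = 1/(-3 + 2*M))
((I(7) + 306)*(√(156 + k(-11)) - 209))*78 = ((7² + 306)*(√(156 + 1/(-3 + 2*(-11))) - 209))*78 = ((49 + 306)*(√(156 + 1/(-3 - 22)) - 209))*78 = (355*(√(156 + 1/(-25)) - 209))*78 = (355*(√(156 - 1/25) - 209))*78 = (355*(√(3899/25) - 209))*78 = (355*(√3899/5 - 209))*78 = (355*(-209 + √3899/5))*78 = (-74195 + 71*√3899)*78 = -5787210 + 5538*√3899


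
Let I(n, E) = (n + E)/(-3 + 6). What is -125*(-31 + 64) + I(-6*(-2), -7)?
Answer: -12370/3 ≈ -4123.3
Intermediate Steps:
I(n, E) = E/3 + n/3 (I(n, E) = (E + n)/3 = (E + n)*(1/3) = E/3 + n/3)
-125*(-31 + 64) + I(-6*(-2), -7) = -125*(-31 + 64) + ((1/3)*(-7) + (-6*(-2))/3) = -125*33 + (-7/3 + (1/3)*12) = -4125 + (-7/3 + 4) = -4125 + 5/3 = -12370/3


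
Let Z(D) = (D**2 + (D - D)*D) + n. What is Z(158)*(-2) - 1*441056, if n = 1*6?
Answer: -490996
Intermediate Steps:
n = 6
Z(D) = 6 + D**2 (Z(D) = (D**2 + (D - D)*D) + 6 = (D**2 + 0*D) + 6 = (D**2 + 0) + 6 = D**2 + 6 = 6 + D**2)
Z(158)*(-2) - 1*441056 = (6 + 158**2)*(-2) - 1*441056 = (6 + 24964)*(-2) - 441056 = 24970*(-2) - 441056 = -49940 - 441056 = -490996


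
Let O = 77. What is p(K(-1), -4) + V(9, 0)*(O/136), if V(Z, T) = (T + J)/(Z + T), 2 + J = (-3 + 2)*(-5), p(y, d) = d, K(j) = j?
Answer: -1555/408 ≈ -3.8113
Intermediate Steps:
J = 3 (J = -2 + (-3 + 2)*(-5) = -2 - 1*(-5) = -2 + 5 = 3)
V(Z, T) = (3 + T)/(T + Z) (V(Z, T) = (T + 3)/(Z + T) = (3 + T)/(T + Z))
p(K(-1), -4) + V(9, 0)*(O/136) = -4 + ((3 + 0)/(0 + 9))*(77/136) = -4 + (3/9)*(77*(1/136)) = -4 + ((⅑)*3)*(77/136) = -4 + (⅓)*(77/136) = -4 + 77/408 = -1555/408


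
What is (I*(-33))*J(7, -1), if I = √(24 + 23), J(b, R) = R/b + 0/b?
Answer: 33*√47/7 ≈ 32.320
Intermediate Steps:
J(b, R) = R/b (J(b, R) = R/b + 0 = R/b)
I = √47 ≈ 6.8557
(I*(-33))*J(7, -1) = (√47*(-33))*(-1/7) = (-33*√47)*(-1*⅐) = -33*√47*(-⅐) = 33*√47/7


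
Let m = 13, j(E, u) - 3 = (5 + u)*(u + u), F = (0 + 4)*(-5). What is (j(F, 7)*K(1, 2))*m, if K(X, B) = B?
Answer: 4446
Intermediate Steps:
F = -20 (F = 4*(-5) = -20)
j(E, u) = 3 + 2*u*(5 + u) (j(E, u) = 3 + (5 + u)*(u + u) = 3 + (5 + u)*(2*u) = 3 + 2*u*(5 + u))
(j(F, 7)*K(1, 2))*m = ((3 + 2*7² + 10*7)*2)*13 = ((3 + 2*49 + 70)*2)*13 = ((3 + 98 + 70)*2)*13 = (171*2)*13 = 342*13 = 4446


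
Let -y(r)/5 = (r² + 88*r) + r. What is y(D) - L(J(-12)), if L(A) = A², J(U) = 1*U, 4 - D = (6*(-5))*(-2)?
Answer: 9096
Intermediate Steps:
D = -56 (D = 4 - 6*(-5)*(-2) = 4 - (-30)*(-2) = 4 - 1*60 = 4 - 60 = -56)
J(U) = U
y(r) = -445*r - 5*r² (y(r) = -5*((r² + 88*r) + r) = -5*(r² + 89*r) = -445*r - 5*r²)
y(D) - L(J(-12)) = -5*(-56)*(89 - 56) - 1*(-12)² = -5*(-56)*33 - 1*144 = 9240 - 144 = 9096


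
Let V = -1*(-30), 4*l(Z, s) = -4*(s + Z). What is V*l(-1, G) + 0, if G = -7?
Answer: 240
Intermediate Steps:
l(Z, s) = -Z - s (l(Z, s) = (-4*(s + Z))/4 = (-4*(Z + s))/4 = (-4*Z - 4*s)/4 = -Z - s)
V = 30
V*l(-1, G) + 0 = 30*(-1*(-1) - 1*(-7)) + 0 = 30*(1 + 7) + 0 = 30*8 + 0 = 240 + 0 = 240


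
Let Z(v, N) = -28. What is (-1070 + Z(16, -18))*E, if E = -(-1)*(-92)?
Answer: 101016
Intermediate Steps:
E = -92 (E = -1*92 = -92)
(-1070 + Z(16, -18))*E = (-1070 - 28)*(-92) = -1098*(-92) = 101016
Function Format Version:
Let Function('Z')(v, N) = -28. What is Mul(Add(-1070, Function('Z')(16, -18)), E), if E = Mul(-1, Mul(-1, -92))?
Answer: 101016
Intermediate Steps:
E = -92 (E = Mul(-1, 92) = -92)
Mul(Add(-1070, Function('Z')(16, -18)), E) = Mul(Add(-1070, -28), -92) = Mul(-1098, -92) = 101016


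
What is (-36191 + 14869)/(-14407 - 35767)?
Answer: 10661/25087 ≈ 0.42496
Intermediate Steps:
(-36191 + 14869)/(-14407 - 35767) = -21322/(-50174) = -21322*(-1/50174) = 10661/25087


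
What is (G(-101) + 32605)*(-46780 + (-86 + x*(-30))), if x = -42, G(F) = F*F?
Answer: -1952210436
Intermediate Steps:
G(F) = F²
(G(-101) + 32605)*(-46780 + (-86 + x*(-30))) = ((-101)² + 32605)*(-46780 + (-86 - 42*(-30))) = (10201 + 32605)*(-46780 + (-86 + 1260)) = 42806*(-46780 + 1174) = 42806*(-45606) = -1952210436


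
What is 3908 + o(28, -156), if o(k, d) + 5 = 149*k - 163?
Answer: 7912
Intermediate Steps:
o(k, d) = -168 + 149*k (o(k, d) = -5 + (149*k - 163) = -5 + (-163 + 149*k) = -168 + 149*k)
3908 + o(28, -156) = 3908 + (-168 + 149*28) = 3908 + (-168 + 4172) = 3908 + 4004 = 7912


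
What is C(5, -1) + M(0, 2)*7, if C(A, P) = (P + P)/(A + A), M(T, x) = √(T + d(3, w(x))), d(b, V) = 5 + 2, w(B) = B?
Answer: -⅕ + 7*√7 ≈ 18.320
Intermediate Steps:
d(b, V) = 7
M(T, x) = √(7 + T) (M(T, x) = √(T + 7) = √(7 + T))
C(A, P) = P/A (C(A, P) = (2*P)/((2*A)) = (2*P)*(1/(2*A)) = P/A)
C(5, -1) + M(0, 2)*7 = -1/5 + √(7 + 0)*7 = -1*⅕ + √7*7 = -⅕ + 7*√7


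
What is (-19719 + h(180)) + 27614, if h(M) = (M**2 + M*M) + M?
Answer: 72875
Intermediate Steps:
h(M) = M + 2*M**2 (h(M) = (M**2 + M**2) + M = 2*M**2 + M = M + 2*M**2)
(-19719 + h(180)) + 27614 = (-19719 + 180*(1 + 2*180)) + 27614 = (-19719 + 180*(1 + 360)) + 27614 = (-19719 + 180*361) + 27614 = (-19719 + 64980) + 27614 = 45261 + 27614 = 72875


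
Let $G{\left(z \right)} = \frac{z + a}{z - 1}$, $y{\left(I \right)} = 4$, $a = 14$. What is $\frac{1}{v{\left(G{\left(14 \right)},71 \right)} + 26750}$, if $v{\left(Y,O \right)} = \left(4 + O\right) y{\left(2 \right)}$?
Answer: $\frac{1}{27050} \approx 3.6969 \cdot 10^{-5}$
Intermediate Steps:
$G{\left(z \right)} = \frac{14 + z}{-1 + z}$ ($G{\left(z \right)} = \frac{z + 14}{z - 1} = \frac{14 + z}{-1 + z}$)
$v{\left(Y,O \right)} = 16 + 4 O$ ($v{\left(Y,O \right)} = \left(4 + O\right) 4 = 16 + 4 O$)
$\frac{1}{v{\left(G{\left(14 \right)},71 \right)} + 26750} = \frac{1}{\left(16 + 4 \cdot 71\right) + 26750} = \frac{1}{\left(16 + 284\right) + 26750} = \frac{1}{300 + 26750} = \frac{1}{27050}$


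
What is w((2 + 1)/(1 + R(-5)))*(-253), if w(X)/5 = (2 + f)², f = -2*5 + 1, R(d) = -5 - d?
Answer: -61985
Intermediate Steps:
f = -9 (f = -10 + 1 = -9)
w(X) = 245 (w(X) = 5*(2 - 9)² = 5*(-7)² = 5*49 = 245)
w((2 + 1)/(1 + R(-5)))*(-253) = 245*(-253) = -61985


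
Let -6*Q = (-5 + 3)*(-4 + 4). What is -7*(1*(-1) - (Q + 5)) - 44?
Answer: -2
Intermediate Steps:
Q = 0 (Q = -(-5 + 3)*(-4 + 4)/6 = -(-1)*0/3 = -⅙*0 = 0)
-7*(1*(-1) - (Q + 5)) - 44 = -7*(1*(-1) - (0 + 5)) - 44 = -7*(-1 - 5) - 44 = -7*(-6) - 44 = 42 - 44 = -2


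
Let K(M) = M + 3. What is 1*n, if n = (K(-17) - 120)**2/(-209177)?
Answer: -17956/209177 ≈ -0.085841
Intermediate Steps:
K(M) = 3 + M
n = -17956/209177 (n = ((3 - 17) - 120)**2/(-209177) = (-14 - 120)**2*(-1/209177) = (-134)**2*(-1/209177) = 17956*(-1/209177) = -17956/209177 ≈ -0.085841)
1*n = 1*(-17956/209177) = -17956/209177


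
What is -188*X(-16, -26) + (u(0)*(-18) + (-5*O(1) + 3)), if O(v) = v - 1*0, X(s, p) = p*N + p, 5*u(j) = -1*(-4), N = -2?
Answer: -24522/5 ≈ -4904.4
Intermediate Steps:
u(j) = ⅘ (u(j) = (-1*(-4))/5 = (⅕)*4 = ⅘)
X(s, p) = -p (X(s, p) = p*(-2) + p = -2*p + p = -p)
O(v) = v (O(v) = v + 0 = v)
-188*X(-16, -26) + (u(0)*(-18) + (-5*O(1) + 3)) = -(-188)*(-26) + ((⅘)*(-18) + (-5*1 + 3)) = -188*26 + (-72/5 + (-5 + 3)) = -4888 + (-72/5 - 2) = -4888 - 82/5 = -24522/5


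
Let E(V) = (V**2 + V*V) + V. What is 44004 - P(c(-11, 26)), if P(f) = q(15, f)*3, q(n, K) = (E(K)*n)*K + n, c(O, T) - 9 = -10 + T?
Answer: -1390416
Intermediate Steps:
c(O, T) = -1 + T (c(O, T) = 9 + (-10 + T) = -1 + T)
E(V) = V + 2*V**2 (E(V) = (V**2 + V**2) + V = 2*V**2 + V = V + 2*V**2)
q(n, K) = n + n*K**2*(1 + 2*K) (q(n, K) = ((K*(1 + 2*K))*n)*K + n = (K*n*(1 + 2*K))*K + n = n*K**2*(1 + 2*K) + n = n + n*K**2*(1 + 2*K))
P(f) = 45 + 45*f**2*(1 + 2*f) (P(f) = (15*(1 + f**2*(1 + 2*f)))*3 = (15 + 15*f**2*(1 + 2*f))*3 = 45 + 45*f**2*(1 + 2*f))
44004 - P(c(-11, 26)) = 44004 - (45 + 45*(-1 + 26)**2*(1 + 2*(-1 + 26))) = 44004 - (45 + 45*25**2*(1 + 2*25)) = 44004 - (45 + 45*625*(1 + 50)) = 44004 - (45 + 45*625*51) = 44004 - (45 + 1434375) = 44004 - 1*1434420 = 44004 - 1434420 = -1390416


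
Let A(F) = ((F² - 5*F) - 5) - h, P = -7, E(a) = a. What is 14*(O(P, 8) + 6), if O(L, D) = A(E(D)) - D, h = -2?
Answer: 266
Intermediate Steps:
A(F) = -3 + F² - 5*F (A(F) = ((F² - 5*F) - 5) - 1*(-2) = (-5 + F² - 5*F) + 2 = -3 + F² - 5*F)
O(L, D) = -3 + D² - 6*D (O(L, D) = (-3 + D² - 5*D) - D = -3 + D² - 6*D)
14*(O(P, 8) + 6) = 14*((-3 + 8² - 6*8) + 6) = 14*((-3 + 64 - 48) + 6) = 14*(13 + 6) = 14*19 = 266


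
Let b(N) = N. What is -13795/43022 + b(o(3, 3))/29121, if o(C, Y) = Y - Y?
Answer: -13795/43022 ≈ -0.32065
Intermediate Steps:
o(C, Y) = 0
-13795/43022 + b(o(3, 3))/29121 = -13795/43022 + 0/29121 = -13795*1/43022 + 0*(1/29121) = -13795/43022 + 0 = -13795/43022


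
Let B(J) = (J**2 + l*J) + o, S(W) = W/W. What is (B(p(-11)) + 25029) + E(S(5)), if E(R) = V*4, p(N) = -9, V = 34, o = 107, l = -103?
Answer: 26280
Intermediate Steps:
S(W) = 1
B(J) = 107 + J**2 - 103*J (B(J) = (J**2 - 103*J) + 107 = 107 + J**2 - 103*J)
E(R) = 136 (E(R) = 34*4 = 136)
(B(p(-11)) + 25029) + E(S(5)) = ((107 + (-9)**2 - 103*(-9)) + 25029) + 136 = ((107 + 81 + 927) + 25029) + 136 = (1115 + 25029) + 136 = 26144 + 136 = 26280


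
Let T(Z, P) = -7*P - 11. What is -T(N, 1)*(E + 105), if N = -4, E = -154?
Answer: -882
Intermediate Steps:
T(Z, P) = -11 - 7*P
-T(N, 1)*(E + 105) = -(-11 - 7*1)*(-154 + 105) = -(-11 - 7)*(-49) = -(-18)*(-49) = -1*882 = -882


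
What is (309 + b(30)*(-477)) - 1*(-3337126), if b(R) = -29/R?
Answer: 33378961/10 ≈ 3.3379e+6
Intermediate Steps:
(309 + b(30)*(-477)) - 1*(-3337126) = (309 - 29/30*(-477)) - 1*(-3337126) = (309 - 29*1/30*(-477)) + 3337126 = (309 - 29/30*(-477)) + 3337126 = (309 + 4611/10) + 3337126 = 7701/10 + 3337126 = 33378961/10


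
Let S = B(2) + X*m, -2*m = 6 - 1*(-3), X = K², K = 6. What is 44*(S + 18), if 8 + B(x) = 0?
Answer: -6688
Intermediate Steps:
B(x) = -8 (B(x) = -8 + 0 = -8)
X = 36 (X = 6² = 36)
m = -9/2 (m = -(6 - 1*(-3))/2 = -(6 + 3)/2 = -½*9 = -9/2 ≈ -4.5000)
S = -170 (S = -8 + 36*(-9/2) = -8 - 162 = -170)
44*(S + 18) = 44*(-170 + 18) = 44*(-152) = -6688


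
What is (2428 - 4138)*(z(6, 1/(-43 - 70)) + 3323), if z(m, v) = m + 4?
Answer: -5699430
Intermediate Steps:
z(m, v) = 4 + m
(2428 - 4138)*(z(6, 1/(-43 - 70)) + 3323) = (2428 - 4138)*((4 + 6) + 3323) = -1710*(10 + 3323) = -1710*3333 = -5699430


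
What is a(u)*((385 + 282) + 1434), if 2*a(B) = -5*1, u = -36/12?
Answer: -10505/2 ≈ -5252.5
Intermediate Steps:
u = -3 (u = -36*1/12 = -3)
a(B) = -5/2 (a(B) = (-5*1)/2 = (1/2)*(-5) = -5/2)
a(u)*((385 + 282) + 1434) = -5*((385 + 282) + 1434)/2 = -5*(667 + 1434)/2 = -5/2*2101 = -10505/2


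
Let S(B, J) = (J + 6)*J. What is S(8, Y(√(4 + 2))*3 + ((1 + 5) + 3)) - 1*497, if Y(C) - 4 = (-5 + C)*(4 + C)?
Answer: -128 + 108*√6 ≈ 136.54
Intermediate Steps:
Y(C) = 4 + (-5 + C)*(4 + C)
S(B, J) = J*(6 + J) (S(B, J) = (6 + J)*J = J*(6 + J))
S(8, Y(√(4 + 2))*3 + ((1 + 5) + 3)) - 1*497 = ((-16 + (√(4 + 2))² - √(4 + 2))*3 + ((1 + 5) + 3))*(6 + ((-16 + (√(4 + 2))² - √(4 + 2))*3 + ((1 + 5) + 3))) - 1*497 = ((-16 + (√6)² - √6)*3 + (6 + 3))*(6 + ((-16 + (√6)² - √6)*3 + (6 + 3))) - 497 = ((-16 + 6 - √6)*3 + 9)*(6 + ((-16 + 6 - √6)*3 + 9)) - 497 = ((-10 - √6)*3 + 9)*(6 + ((-10 - √6)*3 + 9)) - 497 = ((-30 - 3*√6) + 9)*(6 + ((-30 - 3*√6) + 9)) - 497 = (-21 - 3*√6)*(6 + (-21 - 3*√6)) - 497 = (-21 - 3*√6)*(-15 - 3*√6) - 497 = -497 + (-21 - 3*√6)*(-15 - 3*√6)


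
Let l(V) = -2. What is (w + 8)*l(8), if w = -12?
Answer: 8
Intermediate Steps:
(w + 8)*l(8) = (-12 + 8)*(-2) = -4*(-2) = 8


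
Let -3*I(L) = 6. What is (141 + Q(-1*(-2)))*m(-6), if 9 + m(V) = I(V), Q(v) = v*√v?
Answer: -1551 - 22*√2 ≈ -1582.1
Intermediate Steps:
I(L) = -2 (I(L) = -⅓*6 = -2)
Q(v) = v^(3/2)
m(V) = -11 (m(V) = -9 - 2 = -11)
(141 + Q(-1*(-2)))*m(-6) = (141 + (-1*(-2))^(3/2))*(-11) = (141 + 2^(3/2))*(-11) = (141 + 2*√2)*(-11) = -1551 - 22*√2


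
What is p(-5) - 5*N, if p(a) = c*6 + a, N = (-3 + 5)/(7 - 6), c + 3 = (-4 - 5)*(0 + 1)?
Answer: -87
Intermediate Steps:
c = -12 (c = -3 + (-4 - 5)*(0 + 1) = -3 - 9*1 = -3 - 9 = -12)
N = 2 (N = 2/1 = 2*1 = 2)
p(a) = -72 + a (p(a) = -12*6 + a = -72 + a)
p(-5) - 5*N = (-72 - 5) - 5*2 = -77 - 10 = -87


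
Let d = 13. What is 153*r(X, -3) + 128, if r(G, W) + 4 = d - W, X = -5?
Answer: 1964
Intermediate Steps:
r(G, W) = 9 - W (r(G, W) = -4 + (13 - W) = 9 - W)
153*r(X, -3) + 128 = 153*(9 - 1*(-3)) + 128 = 153*(9 + 3) + 128 = 153*12 + 128 = 1836 + 128 = 1964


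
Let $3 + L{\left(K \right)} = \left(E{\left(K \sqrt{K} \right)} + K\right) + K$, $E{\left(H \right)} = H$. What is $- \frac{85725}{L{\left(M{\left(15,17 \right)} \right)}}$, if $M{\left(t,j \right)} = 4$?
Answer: $- \frac{85725}{13} \approx -6594.2$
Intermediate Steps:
$L{\left(K \right)} = -3 + K^{\frac{3}{2}} + 2 K$ ($L{\left(K \right)} = -3 + \left(\left(K \sqrt{K} + K\right) + K\right) = -3 + \left(\left(K^{\frac{3}{2}} + K\right) + K\right) = -3 + \left(\left(K + K^{\frac{3}{2}}\right) + K\right) = -3 + \left(K^{\frac{3}{2}} + 2 K\right) = -3 + K^{\frac{3}{2}} + 2 K$)
$- \frac{85725}{L{\left(M{\left(15,17 \right)} \right)}} = - \frac{85725}{-3 + 4^{\frac{3}{2}} + 2 \cdot 4} = - \frac{85725}{-3 + 8 + 8} = - \frac{85725}{13}$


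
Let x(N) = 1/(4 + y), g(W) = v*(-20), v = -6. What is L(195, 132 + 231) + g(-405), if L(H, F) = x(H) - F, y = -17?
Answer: -3160/13 ≈ -243.08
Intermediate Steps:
g(W) = 120 (g(W) = -6*(-20) = 120)
x(N) = -1/13 (x(N) = 1/(4 - 17) = 1/(-13) = -1/13)
L(H, F) = -1/13 - F
L(195, 132 + 231) + g(-405) = (-1/13 - (132 + 231)) + 120 = (-1/13 - 1*363) + 120 = (-1/13 - 363) + 120 = -4720/13 + 120 = -3160/13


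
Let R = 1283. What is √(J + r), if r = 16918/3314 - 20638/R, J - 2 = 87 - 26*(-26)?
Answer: √3407852396682726/2125931 ≈ 27.459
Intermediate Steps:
J = 765 (J = 2 + (87 - 26*(-26)) = 2 + (87 + 676) = 2 + 763 = 765)
r = -23344269/2125931 (r = 16918/3314 - 20638/1283 = 16918*(1/3314) - 20638*1/1283 = 8459/1657 - 20638/1283 = -23344269/2125931 ≈ -10.981)
√(J + r) = √(765 - 23344269/2125931) = √(1602992946/2125931) = √3407852396682726/2125931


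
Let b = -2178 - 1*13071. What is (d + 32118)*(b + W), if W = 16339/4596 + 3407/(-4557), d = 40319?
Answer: -2570031203777061/2327108 ≈ -1.1044e+9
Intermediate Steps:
W = 6533139/2327108 (W = 16339*(1/4596) + 3407*(-1/4557) = 16339/4596 - 3407/4557 = 6533139/2327108 ≈ 2.8074)
b = -15249 (b = -2178 - 13071 = -15249)
(d + 32118)*(b + W) = (40319 + 32118)*(-15249 + 6533139/2327108) = 72437*(-35479536753/2327108) = -2570031203777061/2327108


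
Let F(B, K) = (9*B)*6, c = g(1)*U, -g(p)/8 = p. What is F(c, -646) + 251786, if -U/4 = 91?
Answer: 409034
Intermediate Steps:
U = -364 (U = -4*91 = -364)
g(p) = -8*p
c = 2912 (c = -8*1*(-364) = -8*(-364) = 2912)
F(B, K) = 54*B
F(c, -646) + 251786 = 54*2912 + 251786 = 157248 + 251786 = 409034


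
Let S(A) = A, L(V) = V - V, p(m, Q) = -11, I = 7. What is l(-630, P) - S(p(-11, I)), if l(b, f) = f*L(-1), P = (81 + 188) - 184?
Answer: 11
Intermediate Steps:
L(V) = 0
P = 85 (P = 269 - 184 = 85)
l(b, f) = 0 (l(b, f) = f*0 = 0)
l(-630, P) - S(p(-11, I)) = 0 - 1*(-11) = 0 + 11 = 11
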